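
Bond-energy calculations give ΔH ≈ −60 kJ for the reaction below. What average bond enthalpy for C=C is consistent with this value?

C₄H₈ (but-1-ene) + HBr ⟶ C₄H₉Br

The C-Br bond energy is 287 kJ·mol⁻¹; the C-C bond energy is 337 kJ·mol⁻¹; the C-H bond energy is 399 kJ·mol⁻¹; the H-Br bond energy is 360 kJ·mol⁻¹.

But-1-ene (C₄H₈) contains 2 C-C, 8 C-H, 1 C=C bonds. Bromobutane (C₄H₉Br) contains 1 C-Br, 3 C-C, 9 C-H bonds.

Let D be the C=C bond energy.
Σ(broken) = 2×337 + 8×399 + 1×D + 1×360 = 4226 + D
Σ(formed) = 1×287 + 3×337 + 9×399 = 4889
ΔH = Σ(broken) − Σ(formed) = (4226 + D) − (4889) = −663 + D
Setting this equal to −60 kJ gives D = 603 kJ/mol.

D(C=C) ≈ 603 kJ/mol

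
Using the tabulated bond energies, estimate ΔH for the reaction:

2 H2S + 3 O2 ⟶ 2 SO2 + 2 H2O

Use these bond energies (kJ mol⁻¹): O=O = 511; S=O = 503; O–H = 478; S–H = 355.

ΔH ≈ −971 kJ

Bonds broken (reactants):
  O=O: 3 × 511 = 1533
  S–H: 4 × 355 = 1420
  Σ(broken) = 2953 kJ
Bonds formed (products):
  O–H: 4 × 478 = 1912
  S=O: 4 × 503 = 2012
  Σ(formed) = 3924 kJ
ΔH = Σ(broken) − Σ(formed) = 2953 − 3924 = −971 kJ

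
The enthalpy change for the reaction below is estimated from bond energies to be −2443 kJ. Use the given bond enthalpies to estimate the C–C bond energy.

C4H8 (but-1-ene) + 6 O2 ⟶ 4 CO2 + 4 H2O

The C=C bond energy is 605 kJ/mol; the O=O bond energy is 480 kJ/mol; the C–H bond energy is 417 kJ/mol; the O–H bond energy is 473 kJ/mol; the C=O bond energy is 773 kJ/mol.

D(C–C) ≈ 352 kJ/mol

Let D be the C–C bond energy.
Σ(broken) = 2×D + 8×417 + 1×605 + 6×480 = 6821 + 2D
Σ(formed) = 8×773 + 8×473 = 9968
ΔH = Σ(broken) − Σ(formed) = (6821 + 2D) − (9968) = −3147 + 2D
Setting this equal to −2443 kJ gives 2D = 704, so D = 352 kJ/mol.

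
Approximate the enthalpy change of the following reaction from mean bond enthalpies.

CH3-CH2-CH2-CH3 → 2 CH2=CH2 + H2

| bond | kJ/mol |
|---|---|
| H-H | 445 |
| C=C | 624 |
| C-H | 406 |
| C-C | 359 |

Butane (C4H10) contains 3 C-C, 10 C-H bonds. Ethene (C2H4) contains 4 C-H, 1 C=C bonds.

Bonds broken (reactants):
  C-C: 3 × 359 = 1077
  C-H: 10 × 406 = 4060
  Σ(broken) = 5137 kJ
Bonds formed (products):
  C-H: 8 × 406 = 3248
  C=C: 2 × 624 = 1248
  H-H: 1 × 445 = 445
  Σ(formed) = 4941 kJ
ΔH = Σ(broken) − Σ(formed) = 5137 − 4941 = +196 kJ

ΔH ≈ +196 kJ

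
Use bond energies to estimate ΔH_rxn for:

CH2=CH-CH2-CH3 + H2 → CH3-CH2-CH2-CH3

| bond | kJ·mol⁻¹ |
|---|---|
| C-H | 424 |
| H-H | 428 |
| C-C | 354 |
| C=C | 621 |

ΔH ≈ −153 kJ

Bonds broken (reactants):
  C-C: 2 × 354 = 708
  C-H: 8 × 424 = 3392
  C=C: 1 × 621 = 621
  H-H: 1 × 428 = 428
  Σ(broken) = 5149 kJ
Bonds formed (products):
  C-C: 3 × 354 = 1062
  C-H: 10 × 424 = 4240
  Σ(formed) = 5302 kJ
ΔH = Σ(broken) − Σ(formed) = 5149 − 5302 = −153 kJ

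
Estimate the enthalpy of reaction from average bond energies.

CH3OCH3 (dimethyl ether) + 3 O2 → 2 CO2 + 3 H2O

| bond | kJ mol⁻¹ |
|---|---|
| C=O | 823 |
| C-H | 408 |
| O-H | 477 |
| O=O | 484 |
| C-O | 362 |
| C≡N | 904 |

Bonds broken (reactants):
  C-H: 6 × 408 = 2448
  C-O: 2 × 362 = 724
  O=O: 3 × 484 = 1452
  Σ(broken) = 4624 kJ
Bonds formed (products):
  C=O: 4 × 823 = 3292
  O-H: 6 × 477 = 2862
  Σ(formed) = 6154 kJ
ΔH = Σ(broken) − Σ(formed) = 4624 − 6154 = −1530 kJ

ΔH ≈ −1530 kJ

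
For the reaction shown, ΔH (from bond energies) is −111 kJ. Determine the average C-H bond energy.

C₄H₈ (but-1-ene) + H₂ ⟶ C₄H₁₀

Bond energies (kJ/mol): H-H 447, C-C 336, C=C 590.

Let D be the C-H bond energy.
Σ(broken) = 2×336 + 8×D + 1×590 + 1×447 = 1709 + 8D
Σ(formed) = 3×336 + 10×D = 1008 + 10D
ΔH = Σ(broken) − Σ(formed) = (1709 + 8D) − (1008 + 10D) = +701 − 2D
Setting this equal to −111 kJ gives 2D = 812, so D = 406 kJ/mol.

D(C-H) ≈ 406 kJ/mol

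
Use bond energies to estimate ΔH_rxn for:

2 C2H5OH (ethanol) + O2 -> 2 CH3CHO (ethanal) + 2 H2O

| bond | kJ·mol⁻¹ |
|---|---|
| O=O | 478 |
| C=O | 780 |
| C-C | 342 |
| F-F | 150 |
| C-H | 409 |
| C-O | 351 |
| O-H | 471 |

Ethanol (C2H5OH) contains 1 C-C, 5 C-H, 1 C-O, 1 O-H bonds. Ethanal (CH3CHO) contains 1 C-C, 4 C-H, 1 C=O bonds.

ΔH ≈ −504 kJ

Bonds broken (reactants):
  C-C: 2 × 342 = 684
  C-H: 10 × 409 = 4090
  C-O: 2 × 351 = 702
  O-H: 2 × 471 = 942
  O=O: 1 × 478 = 478
  Σ(broken) = 6896 kJ
Bonds formed (products):
  C-C: 2 × 342 = 684
  C-H: 8 × 409 = 3272
  C=O: 2 × 780 = 1560
  O-H: 4 × 471 = 1884
  Σ(formed) = 7400 kJ
ΔH = Σ(broken) − Σ(formed) = 6896 − 7400 = −504 kJ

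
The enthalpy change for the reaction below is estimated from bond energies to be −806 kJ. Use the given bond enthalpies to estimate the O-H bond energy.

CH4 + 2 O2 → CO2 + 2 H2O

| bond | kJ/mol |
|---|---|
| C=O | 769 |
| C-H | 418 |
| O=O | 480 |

Let D be the O-H bond energy.
Σ(broken) = 4×418 + 2×480 = 2632
Σ(formed) = 2×769 + 4×D = 1538 + 4D
ΔH = Σ(broken) − Σ(formed) = (2632) − (1538 + 4D) = +1094 − 4D
Setting this equal to −806 kJ gives 4D = 1900, so D = 475 kJ/mol.

D(O-H) ≈ 475 kJ/mol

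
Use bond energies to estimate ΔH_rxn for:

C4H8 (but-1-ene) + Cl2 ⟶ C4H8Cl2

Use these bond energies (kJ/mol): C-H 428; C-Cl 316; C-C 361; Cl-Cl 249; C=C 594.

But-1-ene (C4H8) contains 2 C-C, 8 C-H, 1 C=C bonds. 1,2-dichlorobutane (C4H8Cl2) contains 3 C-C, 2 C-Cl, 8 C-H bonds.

Bonds broken (reactants):
  C-C: 2 × 361 = 722
  C-H: 8 × 428 = 3424
  C=C: 1 × 594 = 594
  Cl-Cl: 1 × 249 = 249
  Σ(broken) = 4989 kJ
Bonds formed (products):
  C-C: 3 × 361 = 1083
  C-Cl: 2 × 316 = 632
  C-H: 8 × 428 = 3424
  Σ(formed) = 5139 kJ
ΔH = Σ(broken) − Σ(formed) = 4989 − 5139 = −150 kJ

ΔH ≈ −150 kJ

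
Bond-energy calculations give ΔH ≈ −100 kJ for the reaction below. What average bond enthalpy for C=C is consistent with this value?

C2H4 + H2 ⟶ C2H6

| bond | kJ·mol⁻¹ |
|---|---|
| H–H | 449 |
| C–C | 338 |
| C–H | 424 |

Let D be the C=C bond energy.
Σ(broken) = 4×424 + 1×D + 1×449 = 2145 + D
Σ(formed) = 1×338 + 6×424 = 2882
ΔH = Σ(broken) − Σ(formed) = (2145 + D) − (2882) = −737 + D
Setting this equal to −100 kJ gives D = 637 kJ/mol.

D(C=C) ≈ 637 kJ/mol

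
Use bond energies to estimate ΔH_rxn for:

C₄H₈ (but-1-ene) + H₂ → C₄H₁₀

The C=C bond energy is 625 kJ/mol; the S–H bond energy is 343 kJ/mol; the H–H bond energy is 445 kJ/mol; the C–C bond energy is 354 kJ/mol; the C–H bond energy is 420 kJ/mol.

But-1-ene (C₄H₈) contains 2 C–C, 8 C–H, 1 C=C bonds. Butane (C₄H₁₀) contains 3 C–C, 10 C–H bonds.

ΔH ≈ −124 kJ

Bonds broken (reactants):
  C–C: 2 × 354 = 708
  C–H: 8 × 420 = 3360
  C=C: 1 × 625 = 625
  H–H: 1 × 445 = 445
  Σ(broken) = 5138 kJ
Bonds formed (products):
  C–C: 3 × 354 = 1062
  C–H: 10 × 420 = 4200
  Σ(formed) = 5262 kJ
ΔH = Σ(broken) − Σ(formed) = 5138 − 5262 = −124 kJ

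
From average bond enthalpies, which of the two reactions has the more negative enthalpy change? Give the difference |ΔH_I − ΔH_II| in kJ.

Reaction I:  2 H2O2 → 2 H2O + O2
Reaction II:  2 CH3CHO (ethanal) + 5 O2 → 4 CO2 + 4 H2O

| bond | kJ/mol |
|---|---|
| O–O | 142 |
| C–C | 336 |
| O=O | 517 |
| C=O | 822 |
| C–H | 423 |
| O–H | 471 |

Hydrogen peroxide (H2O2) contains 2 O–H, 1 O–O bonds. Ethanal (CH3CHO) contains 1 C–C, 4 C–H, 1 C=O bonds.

Reaction I:
  Bonds broken (reactants):
    O–H: 4 × 471 = 1884
    O–O: 2 × 142 = 284
    Σ(broken) = 2168 kJ
  Bonds formed (products):
    O–H: 4 × 471 = 1884
    O=O: 1 × 517 = 517
    Σ(formed) = 2401 kJ
  ΔH_I = 2168 − 2401 = −233 kJ
Reaction II:
  Bonds broken (reactants):
    C–C: 2 × 336 = 672
    C–H: 8 × 423 = 3384
    C=O: 2 × 822 = 1644
    O=O: 5 × 517 = 2585
    Σ(broken) = 8285 kJ
  Bonds formed (products):
    C=O: 8 × 822 = 6576
    O–H: 8 × 471 = 3768
    Σ(formed) = 10344 kJ
  ΔH_II = 8285 − 10344 = −2059 kJ
ΔH_I − ΔH_II = +1826 kJ, so reaction II has the more negative ΔH; |ΔH_I − ΔH_II| = 1826 kJ.

Reaction II, by 1826 kJ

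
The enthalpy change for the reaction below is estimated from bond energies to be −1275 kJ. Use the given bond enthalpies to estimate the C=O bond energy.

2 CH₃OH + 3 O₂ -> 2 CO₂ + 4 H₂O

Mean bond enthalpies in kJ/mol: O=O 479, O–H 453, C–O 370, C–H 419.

D(C=O) ≈ 812 kJ/mol

Let D be the C=O bond energy.
Σ(broken) = 6×419 + 2×370 + 2×453 + 3×479 = 5597
Σ(formed) = 4×D + 8×453 = 3624 + 4D
ΔH = Σ(broken) − Σ(formed) = (5597) − (3624 + 4D) = +1973 − 4D
Setting this equal to −1275 kJ gives 4D = 3248, so D = 812 kJ/mol.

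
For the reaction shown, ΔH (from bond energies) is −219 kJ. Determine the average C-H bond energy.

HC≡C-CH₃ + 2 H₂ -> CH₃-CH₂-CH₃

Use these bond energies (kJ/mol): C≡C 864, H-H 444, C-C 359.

D(C-H) ≈ 403 kJ/mol

Let D be the C-H bond energy.
Σ(broken) = 1×864 + 1×359 + 4×D + 2×444 = 2111 + 4D
Σ(formed) = 2×359 + 8×D = 718 + 8D
ΔH = Σ(broken) − Σ(formed) = (2111 + 4D) − (718 + 8D) = +1393 − 4D
Setting this equal to −219 kJ gives 4D = 1612, so D = 403 kJ/mol.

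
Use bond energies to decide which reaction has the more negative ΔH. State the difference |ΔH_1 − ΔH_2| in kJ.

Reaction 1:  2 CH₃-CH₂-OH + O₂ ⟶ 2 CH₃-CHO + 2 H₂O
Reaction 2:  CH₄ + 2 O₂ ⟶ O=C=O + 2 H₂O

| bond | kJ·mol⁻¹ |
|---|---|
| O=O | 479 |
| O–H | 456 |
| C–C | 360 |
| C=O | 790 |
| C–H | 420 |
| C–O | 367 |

Reaction 2, by 327 kJ

Reaction 1:
  Bonds broken (reactants):
    C–C: 2 × 360 = 720
    C–H: 10 × 420 = 4200
    C–O: 2 × 367 = 734
    O–H: 2 × 456 = 912
    O=O: 1 × 479 = 479
    Σ(broken) = 7045 kJ
  Bonds formed (products):
    C–C: 2 × 360 = 720
    C–H: 8 × 420 = 3360
    C=O: 2 × 790 = 1580
    O–H: 4 × 456 = 1824
    Σ(formed) = 7484 kJ
  ΔH_1 = 7045 − 7484 = −439 kJ
Reaction 2:
  Bonds broken (reactants):
    C–H: 4 × 420 = 1680
    O=O: 2 × 479 = 958
    Σ(broken) = 2638 kJ
  Bonds formed (products):
    C=O: 2 × 790 = 1580
    O–H: 4 × 456 = 1824
    Σ(formed) = 3404 kJ
  ΔH_2 = 2638 − 3404 = −766 kJ
ΔH_1 − ΔH_2 = +327 kJ, so reaction 2 has the more negative ΔH; |ΔH_1 − ΔH_2| = 327 kJ.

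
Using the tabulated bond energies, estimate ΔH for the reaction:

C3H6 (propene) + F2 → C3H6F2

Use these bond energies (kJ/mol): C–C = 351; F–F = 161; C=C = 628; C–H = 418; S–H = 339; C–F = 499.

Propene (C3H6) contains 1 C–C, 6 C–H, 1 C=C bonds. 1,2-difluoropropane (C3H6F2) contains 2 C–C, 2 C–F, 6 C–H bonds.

Bonds broken (reactants):
  C–C: 1 × 351 = 351
  C–H: 6 × 418 = 2508
  C=C: 1 × 628 = 628
  F–F: 1 × 161 = 161
  Σ(broken) = 3648 kJ
Bonds formed (products):
  C–C: 2 × 351 = 702
  C–F: 2 × 499 = 998
  C–H: 6 × 418 = 2508
  Σ(formed) = 4208 kJ
ΔH = Σ(broken) − Σ(formed) = 3648 − 4208 = −560 kJ

ΔH ≈ −560 kJ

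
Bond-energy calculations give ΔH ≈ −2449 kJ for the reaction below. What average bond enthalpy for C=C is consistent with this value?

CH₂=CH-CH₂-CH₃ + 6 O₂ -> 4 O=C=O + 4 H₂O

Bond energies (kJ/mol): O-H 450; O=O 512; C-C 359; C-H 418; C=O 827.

D(C=C) ≈ 633 kJ/mol

Let D be the C=C bond energy.
Σ(broken) = 2×359 + 8×418 + 1×D + 6×512 = 7134 + D
Σ(formed) = 8×827 + 8×450 = 10216
ΔH = Σ(broken) − Σ(formed) = (7134 + D) − (10216) = −3082 + D
Setting this equal to −2449 kJ gives D = 633 kJ/mol.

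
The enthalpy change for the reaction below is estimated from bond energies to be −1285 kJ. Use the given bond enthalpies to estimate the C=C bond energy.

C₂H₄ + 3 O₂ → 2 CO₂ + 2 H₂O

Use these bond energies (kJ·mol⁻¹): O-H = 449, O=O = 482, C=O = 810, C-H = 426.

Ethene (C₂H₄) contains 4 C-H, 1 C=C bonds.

Let D be the C=C bond energy.
Σ(broken) = 4×426 + 1×D + 3×482 = 3150 + D
Σ(formed) = 4×810 + 4×449 = 5036
ΔH = Σ(broken) − Σ(formed) = (3150 + D) − (5036) = −1886 + D
Setting this equal to −1285 kJ gives D = 601 kJ/mol.

D(C=C) ≈ 601 kJ/mol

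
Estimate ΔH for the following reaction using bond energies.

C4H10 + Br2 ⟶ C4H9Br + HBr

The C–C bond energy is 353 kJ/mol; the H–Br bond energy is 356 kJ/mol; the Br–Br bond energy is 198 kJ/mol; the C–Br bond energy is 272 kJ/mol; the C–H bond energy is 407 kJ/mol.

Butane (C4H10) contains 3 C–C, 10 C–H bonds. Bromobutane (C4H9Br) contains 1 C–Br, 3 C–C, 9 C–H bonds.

ΔH ≈ −23 kJ

Bonds broken (reactants):
  Br–Br: 1 × 198 = 198
  C–C: 3 × 353 = 1059
  C–H: 10 × 407 = 4070
  Σ(broken) = 5327 kJ
Bonds formed (products):
  C–Br: 1 × 272 = 272
  C–C: 3 × 353 = 1059
  C–H: 9 × 407 = 3663
  H–Br: 1 × 356 = 356
  Σ(formed) = 5350 kJ
ΔH = Σ(broken) − Σ(formed) = 5327 − 5350 = −23 kJ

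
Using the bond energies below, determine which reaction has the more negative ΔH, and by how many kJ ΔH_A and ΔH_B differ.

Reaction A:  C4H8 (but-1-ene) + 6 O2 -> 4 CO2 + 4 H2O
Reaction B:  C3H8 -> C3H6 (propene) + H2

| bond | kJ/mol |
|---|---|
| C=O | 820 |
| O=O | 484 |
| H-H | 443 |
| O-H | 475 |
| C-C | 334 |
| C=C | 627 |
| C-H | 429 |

Reaction A, by 2851 kJ

Reaction A:
  Bonds broken (reactants):
    C-C: 2 × 334 = 668
    C-H: 8 × 429 = 3432
    C=C: 1 × 627 = 627
    O=O: 6 × 484 = 2904
    Σ(broken) = 7631 kJ
  Bonds formed (products):
    C=O: 8 × 820 = 6560
    O-H: 8 × 475 = 3800
    Σ(formed) = 10360 kJ
  ΔH_A = 7631 − 10360 = −2729 kJ
Reaction B:
  Bonds broken (reactants):
    C-C: 2 × 334 = 668
    C-H: 8 × 429 = 3432
    Σ(broken) = 4100 kJ
  Bonds formed (products):
    C-C: 1 × 334 = 334
    C-H: 6 × 429 = 2574
    C=C: 1 × 627 = 627
    H-H: 1 × 443 = 443
    Σ(formed) = 3978 kJ
  ΔH_B = 4100 − 3978 = +122 kJ
ΔH_A − ΔH_B = −2851 kJ, so reaction A has the more negative ΔH; |ΔH_A − ΔH_B| = 2851 kJ.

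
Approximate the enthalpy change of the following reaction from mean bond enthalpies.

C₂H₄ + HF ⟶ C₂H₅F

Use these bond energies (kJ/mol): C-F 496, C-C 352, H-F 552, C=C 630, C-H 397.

ΔH ≈ −63 kJ

Bonds broken (reactants):
  C-H: 4 × 397 = 1588
  C=C: 1 × 630 = 630
  H-F: 1 × 552 = 552
  Σ(broken) = 2770 kJ
Bonds formed (products):
  C-C: 1 × 352 = 352
  C-F: 1 × 496 = 496
  C-H: 5 × 397 = 1985
  Σ(formed) = 2833 kJ
ΔH = Σ(broken) − Σ(formed) = 2770 − 2833 = −63 kJ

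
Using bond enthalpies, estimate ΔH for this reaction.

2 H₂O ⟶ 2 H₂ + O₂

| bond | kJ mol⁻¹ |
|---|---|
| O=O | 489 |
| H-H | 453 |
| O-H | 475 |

ΔH ≈ +505 kJ

Bonds broken (reactants):
  O-H: 4 × 475 = 1900
  Σ(broken) = 1900 kJ
Bonds formed (products):
  H-H: 2 × 453 = 906
  O=O: 1 × 489 = 489
  Σ(formed) = 1395 kJ
ΔH = Σ(broken) − Σ(formed) = 1900 − 1395 = +505 kJ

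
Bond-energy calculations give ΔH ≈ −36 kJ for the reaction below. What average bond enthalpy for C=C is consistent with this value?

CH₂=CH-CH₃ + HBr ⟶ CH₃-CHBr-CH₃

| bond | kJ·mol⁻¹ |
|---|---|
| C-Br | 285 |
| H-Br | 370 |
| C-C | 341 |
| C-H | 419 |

Let D be the C=C bond energy.
Σ(broken) = 1×341 + 6×419 + 1×D + 1×370 = 3225 + D
Σ(formed) = 1×285 + 2×341 + 7×419 = 3900
ΔH = Σ(broken) − Σ(formed) = (3225 + D) − (3900) = −675 + D
Setting this equal to −36 kJ gives D = 639 kJ/mol.

D(C=C) ≈ 639 kJ/mol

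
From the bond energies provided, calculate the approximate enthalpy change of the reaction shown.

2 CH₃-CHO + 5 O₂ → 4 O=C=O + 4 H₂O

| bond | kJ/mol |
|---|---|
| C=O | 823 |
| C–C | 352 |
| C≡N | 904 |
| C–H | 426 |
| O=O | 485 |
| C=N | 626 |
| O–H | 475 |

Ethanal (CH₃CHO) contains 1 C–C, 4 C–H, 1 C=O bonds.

ΔH ≈ −2201 kJ

Bonds broken (reactants):
  C–C: 2 × 352 = 704
  C–H: 8 × 426 = 3408
  C=O: 2 × 823 = 1646
  O=O: 5 × 485 = 2425
  Σ(broken) = 8183 kJ
Bonds formed (products):
  C=O: 8 × 823 = 6584
  O–H: 8 × 475 = 3800
  Σ(formed) = 10384 kJ
ΔH = Σ(broken) − Σ(formed) = 8183 − 10384 = −2201 kJ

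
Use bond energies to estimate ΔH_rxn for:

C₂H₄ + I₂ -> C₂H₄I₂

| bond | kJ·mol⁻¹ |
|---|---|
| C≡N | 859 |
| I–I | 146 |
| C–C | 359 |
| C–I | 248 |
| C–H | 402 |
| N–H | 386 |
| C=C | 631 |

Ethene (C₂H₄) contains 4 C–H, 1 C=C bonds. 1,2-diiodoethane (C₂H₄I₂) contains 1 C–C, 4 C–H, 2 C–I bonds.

Bonds broken (reactants):
  C–H: 4 × 402 = 1608
  C=C: 1 × 631 = 631
  I–I: 1 × 146 = 146
  Σ(broken) = 2385 kJ
Bonds formed (products):
  C–C: 1 × 359 = 359
  C–H: 4 × 402 = 1608
  C–I: 2 × 248 = 496
  Σ(formed) = 2463 kJ
ΔH = Σ(broken) − Σ(formed) = 2385 − 2463 = −78 kJ

ΔH ≈ −78 kJ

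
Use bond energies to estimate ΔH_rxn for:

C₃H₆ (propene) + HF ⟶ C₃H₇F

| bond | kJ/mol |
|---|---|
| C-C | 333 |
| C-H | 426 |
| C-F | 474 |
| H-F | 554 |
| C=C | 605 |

Bonds broken (reactants):
  C-C: 1 × 333 = 333
  C-H: 6 × 426 = 2556
  C=C: 1 × 605 = 605
  H-F: 1 × 554 = 554
  Σ(broken) = 4048 kJ
Bonds formed (products):
  C-C: 2 × 333 = 666
  C-F: 1 × 474 = 474
  C-H: 7 × 426 = 2982
  Σ(formed) = 4122 kJ
ΔH = Σ(broken) − Σ(formed) = 4048 − 4122 = −74 kJ

ΔH ≈ −74 kJ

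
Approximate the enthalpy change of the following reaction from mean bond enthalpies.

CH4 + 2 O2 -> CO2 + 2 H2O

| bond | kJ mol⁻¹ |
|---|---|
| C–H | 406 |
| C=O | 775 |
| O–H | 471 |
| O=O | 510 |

ΔH ≈ −790 kJ

Bonds broken (reactants):
  C–H: 4 × 406 = 1624
  O=O: 2 × 510 = 1020
  Σ(broken) = 2644 kJ
Bonds formed (products):
  C=O: 2 × 775 = 1550
  O–H: 4 × 471 = 1884
  Σ(formed) = 3434 kJ
ΔH = Σ(broken) − Σ(formed) = 2644 − 3434 = −790 kJ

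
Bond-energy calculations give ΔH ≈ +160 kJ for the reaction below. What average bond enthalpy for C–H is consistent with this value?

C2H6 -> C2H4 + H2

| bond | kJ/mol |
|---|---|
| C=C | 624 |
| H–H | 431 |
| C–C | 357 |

D(C–H) ≈ 429 kJ/mol

Let D be the C–H bond energy.
Σ(broken) = 1×357 + 6×D = 357 + 6D
Σ(formed) = 4×D + 1×624 + 1×431 = 1055 + 4D
ΔH = Σ(broken) − Σ(formed) = (357 + 6D) − (1055 + 4D) = −698 + 2D
Setting this equal to +160 kJ gives 2D = 858, so D = 429 kJ/mol.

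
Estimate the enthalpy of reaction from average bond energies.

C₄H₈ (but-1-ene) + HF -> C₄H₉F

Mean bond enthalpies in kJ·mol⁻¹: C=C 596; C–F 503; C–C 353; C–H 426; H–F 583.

Bonds broken (reactants):
  C–C: 2 × 353 = 706
  C–H: 8 × 426 = 3408
  C=C: 1 × 596 = 596
  H–F: 1 × 583 = 583
  Σ(broken) = 5293 kJ
Bonds formed (products):
  C–C: 3 × 353 = 1059
  C–F: 1 × 503 = 503
  C–H: 9 × 426 = 3834
  Σ(formed) = 5396 kJ
ΔH = Σ(broken) − Σ(formed) = 5293 − 5396 = −103 kJ

ΔH ≈ −103 kJ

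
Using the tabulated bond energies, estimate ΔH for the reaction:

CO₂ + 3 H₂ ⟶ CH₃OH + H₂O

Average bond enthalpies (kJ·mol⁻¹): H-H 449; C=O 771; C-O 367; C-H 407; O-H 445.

Bonds broken (reactants):
  C=O: 2 × 771 = 1542
  H-H: 3 × 449 = 1347
  Σ(broken) = 2889 kJ
Bonds formed (products):
  C-H: 3 × 407 = 1221
  C-O: 1 × 367 = 367
  O-H: 3 × 445 = 1335
  Σ(formed) = 2923 kJ
ΔH = Σ(broken) − Σ(formed) = 2889 − 2923 = −34 kJ

ΔH ≈ −34 kJ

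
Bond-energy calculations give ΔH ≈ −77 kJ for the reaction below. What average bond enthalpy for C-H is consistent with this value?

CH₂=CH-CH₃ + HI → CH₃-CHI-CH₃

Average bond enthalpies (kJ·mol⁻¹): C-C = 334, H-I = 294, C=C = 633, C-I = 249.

Let D be the C-H bond energy.
Σ(broken) = 1×334 + 6×D + 1×633 + 1×294 = 1261 + 6D
Σ(formed) = 2×334 + 7×D + 1×249 = 917 + 7D
ΔH = Σ(broken) − Σ(formed) = (1261 + 6D) − (917 + 7D) = +344 − D
Setting this equal to −77 kJ gives D = 421 kJ/mol.

D(C-H) ≈ 421 kJ/mol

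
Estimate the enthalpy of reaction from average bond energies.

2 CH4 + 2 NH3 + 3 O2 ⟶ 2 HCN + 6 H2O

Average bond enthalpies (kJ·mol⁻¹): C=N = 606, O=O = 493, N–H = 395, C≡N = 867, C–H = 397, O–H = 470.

Bonds broken (reactants):
  C–H: 8 × 397 = 3176
  N–H: 6 × 395 = 2370
  O=O: 3 × 493 = 1479
  Σ(broken) = 7025 kJ
Bonds formed (products):
  C≡N: 2 × 867 = 1734
  C–H: 2 × 397 = 794
  O–H: 12 × 470 = 5640
  Σ(formed) = 8168 kJ
ΔH = Σ(broken) − Σ(formed) = 7025 − 8168 = −1143 kJ

ΔH ≈ −1143 kJ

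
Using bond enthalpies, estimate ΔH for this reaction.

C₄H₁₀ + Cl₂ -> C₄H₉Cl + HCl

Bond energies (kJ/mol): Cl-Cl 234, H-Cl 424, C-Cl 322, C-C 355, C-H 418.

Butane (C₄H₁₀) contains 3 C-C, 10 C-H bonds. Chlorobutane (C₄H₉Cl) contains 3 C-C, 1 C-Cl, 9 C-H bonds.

Bonds broken (reactants):
  C-C: 3 × 355 = 1065
  C-H: 10 × 418 = 4180
  Cl-Cl: 1 × 234 = 234
  Σ(broken) = 5479 kJ
Bonds formed (products):
  C-C: 3 × 355 = 1065
  C-Cl: 1 × 322 = 322
  C-H: 9 × 418 = 3762
  H-Cl: 1 × 424 = 424
  Σ(formed) = 5573 kJ
ΔH = Σ(broken) − Σ(formed) = 5479 − 5573 = −94 kJ

ΔH ≈ −94 kJ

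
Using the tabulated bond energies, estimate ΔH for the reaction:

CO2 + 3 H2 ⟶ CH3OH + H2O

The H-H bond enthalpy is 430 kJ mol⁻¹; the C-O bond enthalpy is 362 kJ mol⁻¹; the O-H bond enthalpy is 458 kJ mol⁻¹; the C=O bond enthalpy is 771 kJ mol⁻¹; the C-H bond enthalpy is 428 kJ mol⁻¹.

ΔH ≈ −188 kJ

Bonds broken (reactants):
  C=O: 2 × 771 = 1542
  H-H: 3 × 430 = 1290
  Σ(broken) = 2832 kJ
Bonds formed (products):
  C-H: 3 × 428 = 1284
  C-O: 1 × 362 = 362
  O-H: 3 × 458 = 1374
  Σ(formed) = 3020 kJ
ΔH = Σ(broken) − Σ(formed) = 2832 − 3020 = −188 kJ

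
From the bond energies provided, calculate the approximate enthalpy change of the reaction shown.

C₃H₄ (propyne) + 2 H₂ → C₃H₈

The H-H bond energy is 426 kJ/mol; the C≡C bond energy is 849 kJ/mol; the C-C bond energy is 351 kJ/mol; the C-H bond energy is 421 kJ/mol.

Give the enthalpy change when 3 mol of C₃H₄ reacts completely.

Bonds broken (reactants):
  C≡C: 1 × 849 = 849
  C-C: 1 × 351 = 351
  C-H: 4 × 421 = 1684
  H-H: 2 × 426 = 852
  Σ(broken) = 3736 kJ
Bonds formed (products):
  C-C: 2 × 351 = 702
  C-H: 8 × 421 = 3368
  Σ(formed) = 4070 kJ
ΔH = Σ(broken) − Σ(formed) = 3736 − 4070 = −334 kJ
For 3× the reaction as written: 3 × (−334) = −1002 kJ

ΔH = −1002 kJ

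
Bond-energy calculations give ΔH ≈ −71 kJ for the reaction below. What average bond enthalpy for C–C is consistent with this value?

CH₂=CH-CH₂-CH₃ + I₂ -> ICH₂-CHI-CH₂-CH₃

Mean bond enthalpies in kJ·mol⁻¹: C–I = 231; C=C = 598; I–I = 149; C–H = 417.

D(C–C) ≈ 356 kJ/mol

Let D be the C–C bond energy.
Σ(broken) = 2×D + 8×417 + 1×598 + 1×149 = 4083 + 2D
Σ(formed) = 3×D + 8×417 + 2×231 = 3798 + 3D
ΔH = Σ(broken) − Σ(formed) = (4083 + 2D) − (3798 + 3D) = +285 − D
Setting this equal to −71 kJ gives D = 356 kJ/mol.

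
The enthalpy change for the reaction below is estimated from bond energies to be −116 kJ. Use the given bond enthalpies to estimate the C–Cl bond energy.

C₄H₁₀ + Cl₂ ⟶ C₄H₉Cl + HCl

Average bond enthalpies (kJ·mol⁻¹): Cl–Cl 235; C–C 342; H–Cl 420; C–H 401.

D(C–Cl) ≈ 332 kJ/mol

Let D be the C–Cl bond energy.
Σ(broken) = 3×342 + 10×401 + 1×235 = 5271
Σ(formed) = 3×342 + 1×D + 9×401 + 1×420 = 5055 + D
ΔH = Σ(broken) − Σ(formed) = (5271) − (5055 + D) = +216 − D
Setting this equal to −116 kJ gives D = 332 kJ/mol.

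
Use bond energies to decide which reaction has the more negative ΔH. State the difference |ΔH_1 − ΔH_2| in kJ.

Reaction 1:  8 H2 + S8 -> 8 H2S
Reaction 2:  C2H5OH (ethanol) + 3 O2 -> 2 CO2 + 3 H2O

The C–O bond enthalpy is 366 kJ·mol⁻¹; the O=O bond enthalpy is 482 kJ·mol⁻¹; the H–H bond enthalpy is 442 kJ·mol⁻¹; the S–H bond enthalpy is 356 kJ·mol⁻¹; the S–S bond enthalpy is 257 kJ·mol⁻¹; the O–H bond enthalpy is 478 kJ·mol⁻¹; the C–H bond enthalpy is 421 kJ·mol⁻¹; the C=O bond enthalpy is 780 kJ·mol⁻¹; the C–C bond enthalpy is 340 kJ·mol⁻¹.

Reaction 2, by 1149 kJ

Reaction 1:
  Bonds broken (reactants):
    H–H: 8 × 442 = 3536
    S–S: 8 × 257 = 2056
    Σ(broken) = 5592 kJ
  Bonds formed (products):
    S–H: 16 × 356 = 5696
    Σ(formed) = 5696 kJ
  ΔH_1 = 5592 − 5696 = −104 kJ
Reaction 2:
  Bonds broken (reactants):
    C–C: 1 × 340 = 340
    C–H: 5 × 421 = 2105
    C–O: 1 × 366 = 366
    O–H: 1 × 478 = 478
    O=O: 3 × 482 = 1446
    Σ(broken) = 4735 kJ
  Bonds formed (products):
    C=O: 4 × 780 = 3120
    O–H: 6 × 478 = 2868
    Σ(formed) = 5988 kJ
  ΔH_2 = 4735 − 5988 = −1253 kJ
ΔH_1 − ΔH_2 = +1149 kJ, so reaction 2 has the more negative ΔH; |ΔH_1 − ΔH_2| = 1149 kJ.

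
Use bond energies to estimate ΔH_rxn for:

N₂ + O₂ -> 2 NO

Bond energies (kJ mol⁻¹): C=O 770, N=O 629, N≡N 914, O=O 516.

ΔH ≈ +172 kJ

Bonds broken (reactants):
  N≡N: 1 × 914 = 914
  O=O: 1 × 516 = 516
  Σ(broken) = 1430 kJ
Bonds formed (products):
  N=O: 2 × 629 = 1258
  Σ(formed) = 1258 kJ
ΔH = Σ(broken) − Σ(formed) = 1430 − 1258 = +172 kJ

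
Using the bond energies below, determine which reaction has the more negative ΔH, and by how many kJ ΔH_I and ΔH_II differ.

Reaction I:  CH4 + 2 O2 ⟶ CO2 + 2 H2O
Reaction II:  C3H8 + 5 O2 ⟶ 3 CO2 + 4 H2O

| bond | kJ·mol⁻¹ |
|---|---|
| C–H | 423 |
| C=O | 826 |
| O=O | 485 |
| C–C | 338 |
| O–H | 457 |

Reaction I:
  Bonds broken (reactants):
    C–H: 4 × 423 = 1692
    O=O: 2 × 485 = 970
    Σ(broken) = 2662 kJ
  Bonds formed (products):
    C=O: 2 × 826 = 1652
    O–H: 4 × 457 = 1828
    Σ(formed) = 3480 kJ
  ΔH_I = 2662 − 3480 = −818 kJ
Reaction II:
  Bonds broken (reactants):
    C–C: 2 × 338 = 676
    C–H: 8 × 423 = 3384
    O=O: 5 × 485 = 2425
    Σ(broken) = 6485 kJ
  Bonds formed (products):
    C=O: 6 × 826 = 4956
    O–H: 8 × 457 = 3656
    Σ(formed) = 8612 kJ
  ΔH_II = 6485 − 8612 = −2127 kJ
ΔH_I − ΔH_II = +1309 kJ, so reaction II has the more negative ΔH; |ΔH_I − ΔH_II| = 1309 kJ.

Reaction II, by 1309 kJ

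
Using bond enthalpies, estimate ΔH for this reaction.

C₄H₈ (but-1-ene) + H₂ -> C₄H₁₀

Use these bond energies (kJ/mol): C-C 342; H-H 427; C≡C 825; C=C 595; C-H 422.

Bonds broken (reactants):
  C-C: 2 × 342 = 684
  C-H: 8 × 422 = 3376
  C=C: 1 × 595 = 595
  H-H: 1 × 427 = 427
  Σ(broken) = 5082 kJ
Bonds formed (products):
  C-C: 3 × 342 = 1026
  C-H: 10 × 422 = 4220
  Σ(formed) = 5246 kJ
ΔH = Σ(broken) − Σ(formed) = 5082 − 5246 = −164 kJ

ΔH ≈ −164 kJ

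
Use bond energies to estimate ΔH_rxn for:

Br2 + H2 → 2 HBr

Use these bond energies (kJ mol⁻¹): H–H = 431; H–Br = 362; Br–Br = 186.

ΔH ≈ −107 kJ

Bonds broken (reactants):
  Br–Br: 1 × 186 = 186
  H–H: 1 × 431 = 431
  Σ(broken) = 617 kJ
Bonds formed (products):
  H–Br: 2 × 362 = 724
  Σ(formed) = 724 kJ
ΔH = Σ(broken) − Σ(formed) = 617 − 724 = −107 kJ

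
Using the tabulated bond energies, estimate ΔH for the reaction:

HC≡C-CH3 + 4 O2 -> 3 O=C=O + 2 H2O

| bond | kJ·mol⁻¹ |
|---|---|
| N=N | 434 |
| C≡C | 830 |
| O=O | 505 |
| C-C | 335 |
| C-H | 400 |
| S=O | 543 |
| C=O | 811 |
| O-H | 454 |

ΔH ≈ −1897 kJ

Bonds broken (reactants):
  C≡C: 1 × 830 = 830
  C-C: 1 × 335 = 335
  C-H: 4 × 400 = 1600
  O=O: 4 × 505 = 2020
  Σ(broken) = 4785 kJ
Bonds formed (products):
  C=O: 6 × 811 = 4866
  O-H: 4 × 454 = 1816
  Σ(formed) = 6682 kJ
ΔH = Σ(broken) − Σ(formed) = 4785 − 6682 = −1897 kJ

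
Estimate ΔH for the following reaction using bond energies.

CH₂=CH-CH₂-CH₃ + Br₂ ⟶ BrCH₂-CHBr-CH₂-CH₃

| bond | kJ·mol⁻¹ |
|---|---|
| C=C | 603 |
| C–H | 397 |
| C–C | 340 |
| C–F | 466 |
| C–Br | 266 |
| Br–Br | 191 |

Bonds broken (reactants):
  Br–Br: 1 × 191 = 191
  C–C: 2 × 340 = 680
  C–H: 8 × 397 = 3176
  C=C: 1 × 603 = 603
  Σ(broken) = 4650 kJ
Bonds formed (products):
  C–Br: 2 × 266 = 532
  C–C: 3 × 340 = 1020
  C–H: 8 × 397 = 3176
  Σ(formed) = 4728 kJ
ΔH = Σ(broken) − Σ(formed) = 4650 − 4728 = −78 kJ

ΔH ≈ −78 kJ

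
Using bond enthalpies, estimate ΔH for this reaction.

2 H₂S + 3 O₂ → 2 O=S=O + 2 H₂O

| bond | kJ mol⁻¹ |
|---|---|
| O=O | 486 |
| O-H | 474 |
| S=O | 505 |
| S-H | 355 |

Bonds broken (reactants):
  O=O: 3 × 486 = 1458
  S-H: 4 × 355 = 1420
  Σ(broken) = 2878 kJ
Bonds formed (products):
  O-H: 4 × 474 = 1896
  S=O: 4 × 505 = 2020
  Σ(formed) = 3916 kJ
ΔH = Σ(broken) − Σ(formed) = 2878 − 3916 = −1038 kJ

ΔH ≈ −1038 kJ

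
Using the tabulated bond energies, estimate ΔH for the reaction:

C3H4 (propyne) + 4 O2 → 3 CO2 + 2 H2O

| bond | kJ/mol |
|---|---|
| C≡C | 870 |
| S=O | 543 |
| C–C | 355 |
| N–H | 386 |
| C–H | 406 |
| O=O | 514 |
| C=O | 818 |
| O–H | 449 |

Bonds broken (reactants):
  C≡C: 1 × 870 = 870
  C–C: 1 × 355 = 355
  C–H: 4 × 406 = 1624
  O=O: 4 × 514 = 2056
  Σ(broken) = 4905 kJ
Bonds formed (products):
  C=O: 6 × 818 = 4908
  O–H: 4 × 449 = 1796
  Σ(formed) = 6704 kJ
ΔH = Σ(broken) − Σ(formed) = 4905 − 6704 = −1799 kJ

ΔH ≈ −1799 kJ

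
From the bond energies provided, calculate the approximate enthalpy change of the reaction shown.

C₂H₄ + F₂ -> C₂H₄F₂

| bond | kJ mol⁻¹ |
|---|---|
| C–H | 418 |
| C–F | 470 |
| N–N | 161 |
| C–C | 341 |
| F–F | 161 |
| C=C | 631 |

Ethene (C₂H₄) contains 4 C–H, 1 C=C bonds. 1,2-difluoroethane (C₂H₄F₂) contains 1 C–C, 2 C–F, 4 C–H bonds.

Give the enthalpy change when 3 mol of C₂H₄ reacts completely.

Bonds broken (reactants):
  C–H: 4 × 418 = 1672
  C=C: 1 × 631 = 631
  F–F: 1 × 161 = 161
  Σ(broken) = 2464 kJ
Bonds formed (products):
  C–C: 1 × 341 = 341
  C–F: 2 × 470 = 940
  C–H: 4 × 418 = 1672
  Σ(formed) = 2953 kJ
ΔH = Σ(broken) − Σ(formed) = 2464 − 2953 = −489 kJ
For 3× the reaction as written: 3 × (−489) = −1467 kJ

ΔH = −1467 kJ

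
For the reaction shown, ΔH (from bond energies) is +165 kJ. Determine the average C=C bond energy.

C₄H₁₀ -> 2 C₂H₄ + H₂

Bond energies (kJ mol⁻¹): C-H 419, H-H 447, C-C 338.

Let D be the C=C bond energy.
Σ(broken) = 3×338 + 10×419 = 5204
Σ(formed) = 8×419 + 2×D + 1×447 = 3799 + 2D
ΔH = Σ(broken) − Σ(formed) = (5204) − (3799 + 2D) = +1405 − 2D
Setting this equal to +165 kJ gives 2D = 1240, so D = 620 kJ/mol.

D(C=C) ≈ 620 kJ/mol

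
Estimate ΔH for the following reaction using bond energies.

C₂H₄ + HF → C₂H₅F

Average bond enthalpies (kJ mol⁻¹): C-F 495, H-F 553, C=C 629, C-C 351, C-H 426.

ΔH ≈ −90 kJ

Bonds broken (reactants):
  C-H: 4 × 426 = 1704
  C=C: 1 × 629 = 629
  H-F: 1 × 553 = 553
  Σ(broken) = 2886 kJ
Bonds formed (products):
  C-C: 1 × 351 = 351
  C-F: 1 × 495 = 495
  C-H: 5 × 426 = 2130
  Σ(formed) = 2976 kJ
ΔH = Σ(broken) − Σ(formed) = 2886 − 2976 = −90 kJ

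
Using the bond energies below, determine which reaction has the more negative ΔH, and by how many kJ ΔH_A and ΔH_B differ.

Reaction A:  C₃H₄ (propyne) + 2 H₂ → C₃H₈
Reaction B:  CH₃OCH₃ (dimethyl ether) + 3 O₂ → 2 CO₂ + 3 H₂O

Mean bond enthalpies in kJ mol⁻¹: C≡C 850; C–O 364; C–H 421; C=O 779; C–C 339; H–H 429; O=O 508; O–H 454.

Reaction B, by 747 kJ

Reaction A:
  Bonds broken (reactants):
    C≡C: 1 × 850 = 850
    C–C: 1 × 339 = 339
    C–H: 4 × 421 = 1684
    H–H: 2 × 429 = 858
    Σ(broken) = 3731 kJ
  Bonds formed (products):
    C–C: 2 × 339 = 678
    C–H: 8 × 421 = 3368
    Σ(formed) = 4046 kJ
  ΔH_A = 3731 − 4046 = −315 kJ
Reaction B:
  Bonds broken (reactants):
    C–H: 6 × 421 = 2526
    C–O: 2 × 364 = 728
    O=O: 3 × 508 = 1524
    Σ(broken) = 4778 kJ
  Bonds formed (products):
    C=O: 4 × 779 = 3116
    O–H: 6 × 454 = 2724
    Σ(formed) = 5840 kJ
  ΔH_B = 4778 − 5840 = −1062 kJ
ΔH_A − ΔH_B = +747 kJ, so reaction B has the more negative ΔH; |ΔH_A − ΔH_B| = 747 kJ.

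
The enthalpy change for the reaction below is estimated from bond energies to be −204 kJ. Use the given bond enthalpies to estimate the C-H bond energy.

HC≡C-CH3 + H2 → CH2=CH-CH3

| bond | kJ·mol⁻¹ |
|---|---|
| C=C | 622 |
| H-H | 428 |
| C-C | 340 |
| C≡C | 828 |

Let D be the C-H bond energy.
Σ(broken) = 1×828 + 1×340 + 4×D + 1×428 = 1596 + 4D
Σ(formed) = 1×340 + 6×D + 1×622 = 962 + 6D
ΔH = Σ(broken) − Σ(formed) = (1596 + 4D) − (962 + 6D) = +634 − 2D
Setting this equal to −204 kJ gives 2D = 838, so D = 419 kJ/mol.

D(C-H) ≈ 419 kJ/mol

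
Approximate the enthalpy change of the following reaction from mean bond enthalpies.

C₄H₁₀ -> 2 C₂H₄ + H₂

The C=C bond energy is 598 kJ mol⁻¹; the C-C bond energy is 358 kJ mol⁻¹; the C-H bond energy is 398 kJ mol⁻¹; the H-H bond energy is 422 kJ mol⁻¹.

ΔH ≈ +252 kJ

Bonds broken (reactants):
  C-C: 3 × 358 = 1074
  C-H: 10 × 398 = 3980
  Σ(broken) = 5054 kJ
Bonds formed (products):
  C-H: 8 × 398 = 3184
  C=C: 2 × 598 = 1196
  H-H: 1 × 422 = 422
  Σ(formed) = 4802 kJ
ΔH = Σ(broken) − Σ(formed) = 5054 − 4802 = +252 kJ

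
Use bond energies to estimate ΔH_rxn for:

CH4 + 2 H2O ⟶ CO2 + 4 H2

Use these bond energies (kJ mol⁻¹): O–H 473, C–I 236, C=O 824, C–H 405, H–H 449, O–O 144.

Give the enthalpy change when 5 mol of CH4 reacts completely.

Bonds broken (reactants):
  C–H: 4 × 405 = 1620
  O–H: 4 × 473 = 1892
  Σ(broken) = 3512 kJ
Bonds formed (products):
  C=O: 2 × 824 = 1648
  H–H: 4 × 449 = 1796
  Σ(formed) = 3444 kJ
ΔH = Σ(broken) − Σ(formed) = 3512 − 3444 = +68 kJ
For 5× the reaction as written: 5 × (+68) = +340 kJ

ΔH = +340 kJ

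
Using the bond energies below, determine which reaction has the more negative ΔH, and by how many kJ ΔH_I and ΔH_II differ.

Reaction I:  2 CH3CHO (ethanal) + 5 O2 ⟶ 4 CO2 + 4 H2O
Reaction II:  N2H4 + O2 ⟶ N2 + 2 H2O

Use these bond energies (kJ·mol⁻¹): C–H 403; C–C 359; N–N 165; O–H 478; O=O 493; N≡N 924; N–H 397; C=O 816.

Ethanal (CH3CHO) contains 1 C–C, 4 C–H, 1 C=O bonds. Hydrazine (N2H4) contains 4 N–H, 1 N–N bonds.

Reaction I, by 1723 kJ

Reaction I:
  Bonds broken (reactants):
    C–C: 2 × 359 = 718
    C–H: 8 × 403 = 3224
    C=O: 2 × 816 = 1632
    O=O: 5 × 493 = 2465
    Σ(broken) = 8039 kJ
  Bonds formed (products):
    C=O: 8 × 816 = 6528
    O–H: 8 × 478 = 3824
    Σ(formed) = 10352 kJ
  ΔH_I = 8039 − 10352 = −2313 kJ
Reaction II:
  Bonds broken (reactants):
    N–H: 4 × 397 = 1588
    N–N: 1 × 165 = 165
    O=O: 1 × 493 = 493
    Σ(broken) = 2246 kJ
  Bonds formed (products):
    N≡N: 1 × 924 = 924
    O–H: 4 × 478 = 1912
    Σ(formed) = 2836 kJ
  ΔH_II = 2246 − 2836 = −590 kJ
ΔH_I − ΔH_II = −1723 kJ, so reaction I has the more negative ΔH; |ΔH_I − ΔH_II| = 1723 kJ.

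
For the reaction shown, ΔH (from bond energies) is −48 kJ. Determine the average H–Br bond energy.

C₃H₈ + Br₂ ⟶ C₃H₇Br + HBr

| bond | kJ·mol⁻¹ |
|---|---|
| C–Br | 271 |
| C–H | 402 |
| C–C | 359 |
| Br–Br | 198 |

D(H–Br) ≈ 377 kJ/mol

Let D be the H–Br bond energy.
Σ(broken) = 1×198 + 2×359 + 8×402 = 4132
Σ(formed) = 1×271 + 2×359 + 7×402 + 1×D = 3803 + D
ΔH = Σ(broken) − Σ(formed) = (4132) − (3803 + D) = +329 − D
Setting this equal to −48 kJ gives D = 377 kJ/mol.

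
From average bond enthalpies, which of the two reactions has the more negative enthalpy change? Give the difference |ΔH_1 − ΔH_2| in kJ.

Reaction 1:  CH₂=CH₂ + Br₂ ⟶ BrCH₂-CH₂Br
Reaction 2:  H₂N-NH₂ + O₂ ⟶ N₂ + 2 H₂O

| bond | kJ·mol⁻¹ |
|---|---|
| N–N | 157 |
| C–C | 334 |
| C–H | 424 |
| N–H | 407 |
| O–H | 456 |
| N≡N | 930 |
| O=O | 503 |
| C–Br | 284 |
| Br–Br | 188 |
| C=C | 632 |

Reaction 1:
  Bonds broken (reactants):
    Br–Br: 1 × 188 = 188
    C–H: 4 × 424 = 1696
    C=C: 1 × 632 = 632
    Σ(broken) = 2516 kJ
  Bonds formed (products):
    C–Br: 2 × 284 = 568
    C–C: 1 × 334 = 334
    C–H: 4 × 424 = 1696
    Σ(formed) = 2598 kJ
  ΔH_1 = 2516 − 2598 = −82 kJ
Reaction 2:
  Bonds broken (reactants):
    N–H: 4 × 407 = 1628
    N–N: 1 × 157 = 157
    O=O: 1 × 503 = 503
    Σ(broken) = 2288 kJ
  Bonds formed (products):
    N≡N: 1 × 930 = 930
    O–H: 4 × 456 = 1824
    Σ(formed) = 2754 kJ
  ΔH_2 = 2288 − 2754 = −466 kJ
ΔH_1 − ΔH_2 = +384 kJ, so reaction 2 has the more negative ΔH; |ΔH_1 − ΔH_2| = 384 kJ.

Reaction 2, by 384 kJ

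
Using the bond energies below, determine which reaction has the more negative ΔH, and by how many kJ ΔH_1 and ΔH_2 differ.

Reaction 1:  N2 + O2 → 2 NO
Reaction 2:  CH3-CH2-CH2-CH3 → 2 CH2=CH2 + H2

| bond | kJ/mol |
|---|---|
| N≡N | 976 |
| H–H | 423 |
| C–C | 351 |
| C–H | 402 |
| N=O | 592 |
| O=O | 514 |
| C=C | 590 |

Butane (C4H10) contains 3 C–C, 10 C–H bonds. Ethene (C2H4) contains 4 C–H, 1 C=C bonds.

Reaction 2, by 52 kJ

Reaction 1:
  Bonds broken (reactants):
    N≡N: 1 × 976 = 976
    O=O: 1 × 514 = 514
    Σ(broken) = 1490 kJ
  Bonds formed (products):
    N=O: 2 × 592 = 1184
    Σ(formed) = 1184 kJ
  ΔH_1 = 1490 − 1184 = +306 kJ
Reaction 2:
  Bonds broken (reactants):
    C–C: 3 × 351 = 1053
    C–H: 10 × 402 = 4020
    Σ(broken) = 5073 kJ
  Bonds formed (products):
    C–H: 8 × 402 = 3216
    C=C: 2 × 590 = 1180
    H–H: 1 × 423 = 423
    Σ(formed) = 4819 kJ
  ΔH_2 = 5073 − 4819 = +254 kJ
ΔH_1 − ΔH_2 = +52 kJ, so reaction 2 has the more negative ΔH; |ΔH_1 − ΔH_2| = 52 kJ.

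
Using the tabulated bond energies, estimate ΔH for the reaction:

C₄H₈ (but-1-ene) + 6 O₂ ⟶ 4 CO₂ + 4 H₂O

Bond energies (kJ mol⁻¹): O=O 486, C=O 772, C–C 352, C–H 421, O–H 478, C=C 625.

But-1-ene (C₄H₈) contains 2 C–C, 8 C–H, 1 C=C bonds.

ΔH ≈ −2387 kJ

Bonds broken (reactants):
  C–C: 2 × 352 = 704
  C–H: 8 × 421 = 3368
  C=C: 1 × 625 = 625
  O=O: 6 × 486 = 2916
  Σ(broken) = 7613 kJ
Bonds formed (products):
  C=O: 8 × 772 = 6176
  O–H: 8 × 478 = 3824
  Σ(formed) = 10000 kJ
ΔH = Σ(broken) − Σ(formed) = 7613 − 10000 = −2387 kJ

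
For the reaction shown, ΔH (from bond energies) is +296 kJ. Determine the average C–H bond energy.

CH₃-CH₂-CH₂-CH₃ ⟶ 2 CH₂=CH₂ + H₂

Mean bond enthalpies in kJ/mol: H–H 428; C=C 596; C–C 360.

Let D be the C–H bond energy.
Σ(broken) = 3×360 + 10×D = 1080 + 10D
Σ(formed) = 8×D + 2×596 + 1×428 = 1620 + 8D
ΔH = Σ(broken) − Σ(formed) = (1080 + 10D) − (1620 + 8D) = −540 + 2D
Setting this equal to +296 kJ gives 2D = 836, so D = 418 kJ/mol.

D(C–H) ≈ 418 kJ/mol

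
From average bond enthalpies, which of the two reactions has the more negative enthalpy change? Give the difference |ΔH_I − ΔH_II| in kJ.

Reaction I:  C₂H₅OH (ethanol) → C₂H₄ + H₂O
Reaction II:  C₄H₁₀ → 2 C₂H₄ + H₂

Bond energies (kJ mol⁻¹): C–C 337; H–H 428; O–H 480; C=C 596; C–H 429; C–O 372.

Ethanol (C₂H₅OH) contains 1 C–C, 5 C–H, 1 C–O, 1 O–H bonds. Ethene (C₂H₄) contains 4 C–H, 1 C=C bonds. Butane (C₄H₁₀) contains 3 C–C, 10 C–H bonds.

Reaction I:
  Bonds broken (reactants):
    C–C: 1 × 337 = 337
    C–H: 5 × 429 = 2145
    C–O: 1 × 372 = 372
    O–H: 1 × 480 = 480
    Σ(broken) = 3334 kJ
  Bonds formed (products):
    C–H: 4 × 429 = 1716
    C=C: 1 × 596 = 596
    O–H: 2 × 480 = 960
    Σ(formed) = 3272 kJ
  ΔH_I = 3334 − 3272 = +62 kJ
Reaction II:
  Bonds broken (reactants):
    C–C: 3 × 337 = 1011
    C–H: 10 × 429 = 4290
    Σ(broken) = 5301 kJ
  Bonds formed (products):
    C–H: 8 × 429 = 3432
    C=C: 2 × 596 = 1192
    H–H: 1 × 428 = 428
    Σ(formed) = 5052 kJ
  ΔH_II = 5301 − 5052 = +249 kJ
ΔH_I − ΔH_II = −187 kJ, so reaction I has the more negative ΔH; |ΔH_I − ΔH_II| = 187 kJ.

Reaction I, by 187 kJ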